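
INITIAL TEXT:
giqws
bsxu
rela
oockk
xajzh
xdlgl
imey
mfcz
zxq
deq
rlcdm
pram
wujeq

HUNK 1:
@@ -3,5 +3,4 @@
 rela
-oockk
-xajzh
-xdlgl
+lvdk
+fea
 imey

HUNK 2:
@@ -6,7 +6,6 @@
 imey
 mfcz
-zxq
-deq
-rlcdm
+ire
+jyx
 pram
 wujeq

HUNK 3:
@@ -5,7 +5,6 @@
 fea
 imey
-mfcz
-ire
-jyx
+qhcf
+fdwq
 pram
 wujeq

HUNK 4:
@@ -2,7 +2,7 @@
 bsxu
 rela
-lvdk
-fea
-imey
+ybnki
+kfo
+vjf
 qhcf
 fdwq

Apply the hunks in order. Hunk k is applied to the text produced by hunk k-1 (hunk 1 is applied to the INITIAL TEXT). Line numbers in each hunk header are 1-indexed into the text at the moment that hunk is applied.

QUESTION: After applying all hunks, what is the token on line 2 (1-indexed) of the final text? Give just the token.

Answer: bsxu

Derivation:
Hunk 1: at line 3 remove [oockk,xajzh,xdlgl] add [lvdk,fea] -> 12 lines: giqws bsxu rela lvdk fea imey mfcz zxq deq rlcdm pram wujeq
Hunk 2: at line 6 remove [zxq,deq,rlcdm] add [ire,jyx] -> 11 lines: giqws bsxu rela lvdk fea imey mfcz ire jyx pram wujeq
Hunk 3: at line 5 remove [mfcz,ire,jyx] add [qhcf,fdwq] -> 10 lines: giqws bsxu rela lvdk fea imey qhcf fdwq pram wujeq
Hunk 4: at line 2 remove [lvdk,fea,imey] add [ybnki,kfo,vjf] -> 10 lines: giqws bsxu rela ybnki kfo vjf qhcf fdwq pram wujeq
Final line 2: bsxu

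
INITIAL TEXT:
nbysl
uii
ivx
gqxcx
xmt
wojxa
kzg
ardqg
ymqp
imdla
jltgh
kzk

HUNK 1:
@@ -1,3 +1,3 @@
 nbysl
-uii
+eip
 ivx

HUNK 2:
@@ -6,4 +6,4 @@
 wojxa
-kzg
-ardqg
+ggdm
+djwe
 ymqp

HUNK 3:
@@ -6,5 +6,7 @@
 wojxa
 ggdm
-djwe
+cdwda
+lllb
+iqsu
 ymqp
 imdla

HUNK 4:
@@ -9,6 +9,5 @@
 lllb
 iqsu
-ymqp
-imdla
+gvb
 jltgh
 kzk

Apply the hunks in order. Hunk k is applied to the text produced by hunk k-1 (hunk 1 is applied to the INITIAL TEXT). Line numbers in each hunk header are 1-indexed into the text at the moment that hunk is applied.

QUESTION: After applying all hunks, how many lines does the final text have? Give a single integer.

Answer: 13

Derivation:
Hunk 1: at line 1 remove [uii] add [eip] -> 12 lines: nbysl eip ivx gqxcx xmt wojxa kzg ardqg ymqp imdla jltgh kzk
Hunk 2: at line 6 remove [kzg,ardqg] add [ggdm,djwe] -> 12 lines: nbysl eip ivx gqxcx xmt wojxa ggdm djwe ymqp imdla jltgh kzk
Hunk 3: at line 6 remove [djwe] add [cdwda,lllb,iqsu] -> 14 lines: nbysl eip ivx gqxcx xmt wojxa ggdm cdwda lllb iqsu ymqp imdla jltgh kzk
Hunk 4: at line 9 remove [ymqp,imdla] add [gvb] -> 13 lines: nbysl eip ivx gqxcx xmt wojxa ggdm cdwda lllb iqsu gvb jltgh kzk
Final line count: 13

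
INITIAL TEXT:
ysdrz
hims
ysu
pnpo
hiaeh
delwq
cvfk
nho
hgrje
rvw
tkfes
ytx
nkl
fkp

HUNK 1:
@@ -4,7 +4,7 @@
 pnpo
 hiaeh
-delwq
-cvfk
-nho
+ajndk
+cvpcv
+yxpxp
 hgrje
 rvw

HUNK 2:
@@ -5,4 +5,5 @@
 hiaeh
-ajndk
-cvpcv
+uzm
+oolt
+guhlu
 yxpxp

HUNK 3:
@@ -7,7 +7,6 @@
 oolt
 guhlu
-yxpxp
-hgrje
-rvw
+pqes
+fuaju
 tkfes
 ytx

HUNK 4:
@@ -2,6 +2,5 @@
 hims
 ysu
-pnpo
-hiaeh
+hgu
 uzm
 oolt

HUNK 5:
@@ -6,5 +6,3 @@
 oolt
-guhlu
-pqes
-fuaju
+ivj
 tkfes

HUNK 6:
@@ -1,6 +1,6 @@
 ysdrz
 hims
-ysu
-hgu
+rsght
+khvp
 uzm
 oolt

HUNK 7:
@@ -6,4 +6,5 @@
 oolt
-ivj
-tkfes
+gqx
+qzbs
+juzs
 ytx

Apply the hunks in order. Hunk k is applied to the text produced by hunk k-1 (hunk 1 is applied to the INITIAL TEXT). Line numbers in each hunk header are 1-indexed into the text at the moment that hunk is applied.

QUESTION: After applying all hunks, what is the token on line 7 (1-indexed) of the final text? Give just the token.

Hunk 1: at line 4 remove [delwq,cvfk,nho] add [ajndk,cvpcv,yxpxp] -> 14 lines: ysdrz hims ysu pnpo hiaeh ajndk cvpcv yxpxp hgrje rvw tkfes ytx nkl fkp
Hunk 2: at line 5 remove [ajndk,cvpcv] add [uzm,oolt,guhlu] -> 15 lines: ysdrz hims ysu pnpo hiaeh uzm oolt guhlu yxpxp hgrje rvw tkfes ytx nkl fkp
Hunk 3: at line 7 remove [yxpxp,hgrje,rvw] add [pqes,fuaju] -> 14 lines: ysdrz hims ysu pnpo hiaeh uzm oolt guhlu pqes fuaju tkfes ytx nkl fkp
Hunk 4: at line 2 remove [pnpo,hiaeh] add [hgu] -> 13 lines: ysdrz hims ysu hgu uzm oolt guhlu pqes fuaju tkfes ytx nkl fkp
Hunk 5: at line 6 remove [guhlu,pqes,fuaju] add [ivj] -> 11 lines: ysdrz hims ysu hgu uzm oolt ivj tkfes ytx nkl fkp
Hunk 6: at line 1 remove [ysu,hgu] add [rsght,khvp] -> 11 lines: ysdrz hims rsght khvp uzm oolt ivj tkfes ytx nkl fkp
Hunk 7: at line 6 remove [ivj,tkfes] add [gqx,qzbs,juzs] -> 12 lines: ysdrz hims rsght khvp uzm oolt gqx qzbs juzs ytx nkl fkp
Final line 7: gqx

Answer: gqx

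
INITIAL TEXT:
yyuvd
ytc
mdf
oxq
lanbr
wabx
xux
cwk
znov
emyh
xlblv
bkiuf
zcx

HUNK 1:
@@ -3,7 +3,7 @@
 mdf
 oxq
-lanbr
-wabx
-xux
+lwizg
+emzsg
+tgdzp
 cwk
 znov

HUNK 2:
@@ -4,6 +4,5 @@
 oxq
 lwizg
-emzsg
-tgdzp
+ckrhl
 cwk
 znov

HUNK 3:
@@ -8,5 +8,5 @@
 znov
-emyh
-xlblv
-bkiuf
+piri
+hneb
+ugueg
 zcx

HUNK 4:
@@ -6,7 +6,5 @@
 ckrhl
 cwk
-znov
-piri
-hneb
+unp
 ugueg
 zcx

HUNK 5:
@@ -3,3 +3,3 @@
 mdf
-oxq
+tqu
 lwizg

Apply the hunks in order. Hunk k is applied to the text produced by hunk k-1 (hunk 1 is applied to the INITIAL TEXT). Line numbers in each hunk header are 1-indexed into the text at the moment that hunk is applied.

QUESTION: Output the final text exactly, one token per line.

Hunk 1: at line 3 remove [lanbr,wabx,xux] add [lwizg,emzsg,tgdzp] -> 13 lines: yyuvd ytc mdf oxq lwizg emzsg tgdzp cwk znov emyh xlblv bkiuf zcx
Hunk 2: at line 4 remove [emzsg,tgdzp] add [ckrhl] -> 12 lines: yyuvd ytc mdf oxq lwizg ckrhl cwk znov emyh xlblv bkiuf zcx
Hunk 3: at line 8 remove [emyh,xlblv,bkiuf] add [piri,hneb,ugueg] -> 12 lines: yyuvd ytc mdf oxq lwizg ckrhl cwk znov piri hneb ugueg zcx
Hunk 4: at line 6 remove [znov,piri,hneb] add [unp] -> 10 lines: yyuvd ytc mdf oxq lwizg ckrhl cwk unp ugueg zcx
Hunk 5: at line 3 remove [oxq] add [tqu] -> 10 lines: yyuvd ytc mdf tqu lwizg ckrhl cwk unp ugueg zcx

Answer: yyuvd
ytc
mdf
tqu
lwizg
ckrhl
cwk
unp
ugueg
zcx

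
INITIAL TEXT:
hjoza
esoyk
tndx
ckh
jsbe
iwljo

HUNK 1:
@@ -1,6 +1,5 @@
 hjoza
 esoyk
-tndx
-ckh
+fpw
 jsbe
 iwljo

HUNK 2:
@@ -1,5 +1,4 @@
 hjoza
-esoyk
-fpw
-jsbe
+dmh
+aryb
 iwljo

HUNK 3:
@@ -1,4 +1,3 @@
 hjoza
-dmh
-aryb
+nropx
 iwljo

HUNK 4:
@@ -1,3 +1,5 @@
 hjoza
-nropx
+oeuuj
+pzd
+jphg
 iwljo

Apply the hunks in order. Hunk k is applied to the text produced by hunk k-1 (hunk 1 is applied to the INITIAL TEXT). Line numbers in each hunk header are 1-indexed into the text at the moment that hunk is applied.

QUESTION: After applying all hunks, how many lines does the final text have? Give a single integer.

Hunk 1: at line 1 remove [tndx,ckh] add [fpw] -> 5 lines: hjoza esoyk fpw jsbe iwljo
Hunk 2: at line 1 remove [esoyk,fpw,jsbe] add [dmh,aryb] -> 4 lines: hjoza dmh aryb iwljo
Hunk 3: at line 1 remove [dmh,aryb] add [nropx] -> 3 lines: hjoza nropx iwljo
Hunk 4: at line 1 remove [nropx] add [oeuuj,pzd,jphg] -> 5 lines: hjoza oeuuj pzd jphg iwljo
Final line count: 5

Answer: 5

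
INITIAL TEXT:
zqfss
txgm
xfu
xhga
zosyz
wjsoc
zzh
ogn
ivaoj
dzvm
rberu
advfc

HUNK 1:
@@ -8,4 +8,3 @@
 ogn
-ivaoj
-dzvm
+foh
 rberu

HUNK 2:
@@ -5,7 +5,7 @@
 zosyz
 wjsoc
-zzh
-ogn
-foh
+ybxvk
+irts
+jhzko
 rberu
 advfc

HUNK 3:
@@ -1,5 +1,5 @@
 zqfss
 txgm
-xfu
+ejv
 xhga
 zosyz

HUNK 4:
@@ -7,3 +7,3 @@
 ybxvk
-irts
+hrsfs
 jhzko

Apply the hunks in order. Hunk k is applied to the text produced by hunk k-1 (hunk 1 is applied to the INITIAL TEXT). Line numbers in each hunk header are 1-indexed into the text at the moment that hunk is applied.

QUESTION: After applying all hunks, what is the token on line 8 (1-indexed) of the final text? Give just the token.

Hunk 1: at line 8 remove [ivaoj,dzvm] add [foh] -> 11 lines: zqfss txgm xfu xhga zosyz wjsoc zzh ogn foh rberu advfc
Hunk 2: at line 5 remove [zzh,ogn,foh] add [ybxvk,irts,jhzko] -> 11 lines: zqfss txgm xfu xhga zosyz wjsoc ybxvk irts jhzko rberu advfc
Hunk 3: at line 1 remove [xfu] add [ejv] -> 11 lines: zqfss txgm ejv xhga zosyz wjsoc ybxvk irts jhzko rberu advfc
Hunk 4: at line 7 remove [irts] add [hrsfs] -> 11 lines: zqfss txgm ejv xhga zosyz wjsoc ybxvk hrsfs jhzko rberu advfc
Final line 8: hrsfs

Answer: hrsfs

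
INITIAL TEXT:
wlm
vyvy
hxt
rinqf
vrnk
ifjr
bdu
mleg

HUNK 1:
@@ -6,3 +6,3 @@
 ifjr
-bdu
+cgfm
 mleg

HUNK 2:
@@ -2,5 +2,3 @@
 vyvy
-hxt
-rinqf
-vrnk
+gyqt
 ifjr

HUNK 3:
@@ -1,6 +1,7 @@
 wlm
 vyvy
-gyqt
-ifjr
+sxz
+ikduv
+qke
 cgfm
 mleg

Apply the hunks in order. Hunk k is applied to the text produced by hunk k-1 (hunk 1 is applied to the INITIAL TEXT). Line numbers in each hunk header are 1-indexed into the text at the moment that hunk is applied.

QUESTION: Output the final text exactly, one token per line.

Answer: wlm
vyvy
sxz
ikduv
qke
cgfm
mleg

Derivation:
Hunk 1: at line 6 remove [bdu] add [cgfm] -> 8 lines: wlm vyvy hxt rinqf vrnk ifjr cgfm mleg
Hunk 2: at line 2 remove [hxt,rinqf,vrnk] add [gyqt] -> 6 lines: wlm vyvy gyqt ifjr cgfm mleg
Hunk 3: at line 1 remove [gyqt,ifjr] add [sxz,ikduv,qke] -> 7 lines: wlm vyvy sxz ikduv qke cgfm mleg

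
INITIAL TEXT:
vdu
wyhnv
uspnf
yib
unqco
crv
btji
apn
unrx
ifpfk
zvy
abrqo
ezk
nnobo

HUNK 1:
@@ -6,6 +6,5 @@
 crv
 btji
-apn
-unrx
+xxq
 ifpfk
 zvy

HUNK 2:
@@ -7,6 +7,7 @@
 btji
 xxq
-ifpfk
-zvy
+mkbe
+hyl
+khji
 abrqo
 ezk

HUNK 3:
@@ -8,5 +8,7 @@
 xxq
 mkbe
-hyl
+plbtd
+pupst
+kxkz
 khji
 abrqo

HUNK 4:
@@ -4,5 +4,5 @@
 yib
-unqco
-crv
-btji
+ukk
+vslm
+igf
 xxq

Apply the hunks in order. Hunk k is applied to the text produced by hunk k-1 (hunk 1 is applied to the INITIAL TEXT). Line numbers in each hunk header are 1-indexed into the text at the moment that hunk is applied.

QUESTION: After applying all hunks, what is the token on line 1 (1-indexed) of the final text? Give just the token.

Answer: vdu

Derivation:
Hunk 1: at line 6 remove [apn,unrx] add [xxq] -> 13 lines: vdu wyhnv uspnf yib unqco crv btji xxq ifpfk zvy abrqo ezk nnobo
Hunk 2: at line 7 remove [ifpfk,zvy] add [mkbe,hyl,khji] -> 14 lines: vdu wyhnv uspnf yib unqco crv btji xxq mkbe hyl khji abrqo ezk nnobo
Hunk 3: at line 8 remove [hyl] add [plbtd,pupst,kxkz] -> 16 lines: vdu wyhnv uspnf yib unqco crv btji xxq mkbe plbtd pupst kxkz khji abrqo ezk nnobo
Hunk 4: at line 4 remove [unqco,crv,btji] add [ukk,vslm,igf] -> 16 lines: vdu wyhnv uspnf yib ukk vslm igf xxq mkbe plbtd pupst kxkz khji abrqo ezk nnobo
Final line 1: vdu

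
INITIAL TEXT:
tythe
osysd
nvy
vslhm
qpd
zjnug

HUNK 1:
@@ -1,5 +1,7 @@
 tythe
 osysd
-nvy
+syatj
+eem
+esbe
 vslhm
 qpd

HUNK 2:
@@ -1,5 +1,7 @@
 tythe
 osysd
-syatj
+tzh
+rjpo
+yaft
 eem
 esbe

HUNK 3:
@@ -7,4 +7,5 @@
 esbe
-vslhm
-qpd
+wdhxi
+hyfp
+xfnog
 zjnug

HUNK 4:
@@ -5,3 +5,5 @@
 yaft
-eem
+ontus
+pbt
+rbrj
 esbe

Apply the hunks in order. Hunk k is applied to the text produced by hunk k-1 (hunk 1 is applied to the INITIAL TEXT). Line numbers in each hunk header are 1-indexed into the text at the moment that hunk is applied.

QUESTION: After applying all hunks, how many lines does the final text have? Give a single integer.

Hunk 1: at line 1 remove [nvy] add [syatj,eem,esbe] -> 8 lines: tythe osysd syatj eem esbe vslhm qpd zjnug
Hunk 2: at line 1 remove [syatj] add [tzh,rjpo,yaft] -> 10 lines: tythe osysd tzh rjpo yaft eem esbe vslhm qpd zjnug
Hunk 3: at line 7 remove [vslhm,qpd] add [wdhxi,hyfp,xfnog] -> 11 lines: tythe osysd tzh rjpo yaft eem esbe wdhxi hyfp xfnog zjnug
Hunk 4: at line 5 remove [eem] add [ontus,pbt,rbrj] -> 13 lines: tythe osysd tzh rjpo yaft ontus pbt rbrj esbe wdhxi hyfp xfnog zjnug
Final line count: 13

Answer: 13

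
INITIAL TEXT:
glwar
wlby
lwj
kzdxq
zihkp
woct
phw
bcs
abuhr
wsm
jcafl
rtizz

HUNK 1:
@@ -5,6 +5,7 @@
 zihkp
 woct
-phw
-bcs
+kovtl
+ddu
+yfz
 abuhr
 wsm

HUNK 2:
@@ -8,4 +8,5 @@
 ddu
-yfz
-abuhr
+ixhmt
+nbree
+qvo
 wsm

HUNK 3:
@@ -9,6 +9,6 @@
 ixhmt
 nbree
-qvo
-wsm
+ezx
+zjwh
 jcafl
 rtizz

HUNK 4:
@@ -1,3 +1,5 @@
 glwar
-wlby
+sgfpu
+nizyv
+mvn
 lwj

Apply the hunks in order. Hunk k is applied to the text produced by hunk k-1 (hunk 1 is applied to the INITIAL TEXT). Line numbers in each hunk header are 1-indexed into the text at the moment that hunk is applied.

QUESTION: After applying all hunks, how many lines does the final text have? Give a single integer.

Answer: 16

Derivation:
Hunk 1: at line 5 remove [phw,bcs] add [kovtl,ddu,yfz] -> 13 lines: glwar wlby lwj kzdxq zihkp woct kovtl ddu yfz abuhr wsm jcafl rtizz
Hunk 2: at line 8 remove [yfz,abuhr] add [ixhmt,nbree,qvo] -> 14 lines: glwar wlby lwj kzdxq zihkp woct kovtl ddu ixhmt nbree qvo wsm jcafl rtizz
Hunk 3: at line 9 remove [qvo,wsm] add [ezx,zjwh] -> 14 lines: glwar wlby lwj kzdxq zihkp woct kovtl ddu ixhmt nbree ezx zjwh jcafl rtizz
Hunk 4: at line 1 remove [wlby] add [sgfpu,nizyv,mvn] -> 16 lines: glwar sgfpu nizyv mvn lwj kzdxq zihkp woct kovtl ddu ixhmt nbree ezx zjwh jcafl rtizz
Final line count: 16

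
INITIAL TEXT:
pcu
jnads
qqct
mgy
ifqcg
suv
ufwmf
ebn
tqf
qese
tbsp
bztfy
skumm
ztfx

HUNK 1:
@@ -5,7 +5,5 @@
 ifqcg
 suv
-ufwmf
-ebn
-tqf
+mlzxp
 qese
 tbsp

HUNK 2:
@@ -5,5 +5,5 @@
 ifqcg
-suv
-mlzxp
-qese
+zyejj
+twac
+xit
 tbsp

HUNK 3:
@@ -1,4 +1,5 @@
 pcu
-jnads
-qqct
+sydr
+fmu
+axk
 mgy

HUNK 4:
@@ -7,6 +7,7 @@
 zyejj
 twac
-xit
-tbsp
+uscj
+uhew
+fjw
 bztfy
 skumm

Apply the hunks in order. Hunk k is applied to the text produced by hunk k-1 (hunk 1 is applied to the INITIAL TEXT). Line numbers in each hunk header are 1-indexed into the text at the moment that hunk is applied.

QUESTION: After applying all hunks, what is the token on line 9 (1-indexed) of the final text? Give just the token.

Hunk 1: at line 5 remove [ufwmf,ebn,tqf] add [mlzxp] -> 12 lines: pcu jnads qqct mgy ifqcg suv mlzxp qese tbsp bztfy skumm ztfx
Hunk 2: at line 5 remove [suv,mlzxp,qese] add [zyejj,twac,xit] -> 12 lines: pcu jnads qqct mgy ifqcg zyejj twac xit tbsp bztfy skumm ztfx
Hunk 3: at line 1 remove [jnads,qqct] add [sydr,fmu,axk] -> 13 lines: pcu sydr fmu axk mgy ifqcg zyejj twac xit tbsp bztfy skumm ztfx
Hunk 4: at line 7 remove [xit,tbsp] add [uscj,uhew,fjw] -> 14 lines: pcu sydr fmu axk mgy ifqcg zyejj twac uscj uhew fjw bztfy skumm ztfx
Final line 9: uscj

Answer: uscj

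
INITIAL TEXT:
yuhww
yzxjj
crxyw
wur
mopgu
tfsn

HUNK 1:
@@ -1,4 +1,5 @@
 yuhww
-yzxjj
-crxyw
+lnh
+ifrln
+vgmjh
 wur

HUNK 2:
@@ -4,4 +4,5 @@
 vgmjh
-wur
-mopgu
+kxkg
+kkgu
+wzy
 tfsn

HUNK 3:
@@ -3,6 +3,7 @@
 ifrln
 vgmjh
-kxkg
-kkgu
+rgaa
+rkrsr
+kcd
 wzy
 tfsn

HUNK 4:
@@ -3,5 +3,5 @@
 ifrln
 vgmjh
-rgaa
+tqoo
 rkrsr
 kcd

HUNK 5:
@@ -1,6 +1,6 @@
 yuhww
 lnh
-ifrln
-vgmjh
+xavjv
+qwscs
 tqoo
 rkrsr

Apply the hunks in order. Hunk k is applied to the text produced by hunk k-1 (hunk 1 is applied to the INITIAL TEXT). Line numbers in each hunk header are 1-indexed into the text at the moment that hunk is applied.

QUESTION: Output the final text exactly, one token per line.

Hunk 1: at line 1 remove [yzxjj,crxyw] add [lnh,ifrln,vgmjh] -> 7 lines: yuhww lnh ifrln vgmjh wur mopgu tfsn
Hunk 2: at line 4 remove [wur,mopgu] add [kxkg,kkgu,wzy] -> 8 lines: yuhww lnh ifrln vgmjh kxkg kkgu wzy tfsn
Hunk 3: at line 3 remove [kxkg,kkgu] add [rgaa,rkrsr,kcd] -> 9 lines: yuhww lnh ifrln vgmjh rgaa rkrsr kcd wzy tfsn
Hunk 4: at line 3 remove [rgaa] add [tqoo] -> 9 lines: yuhww lnh ifrln vgmjh tqoo rkrsr kcd wzy tfsn
Hunk 5: at line 1 remove [ifrln,vgmjh] add [xavjv,qwscs] -> 9 lines: yuhww lnh xavjv qwscs tqoo rkrsr kcd wzy tfsn

Answer: yuhww
lnh
xavjv
qwscs
tqoo
rkrsr
kcd
wzy
tfsn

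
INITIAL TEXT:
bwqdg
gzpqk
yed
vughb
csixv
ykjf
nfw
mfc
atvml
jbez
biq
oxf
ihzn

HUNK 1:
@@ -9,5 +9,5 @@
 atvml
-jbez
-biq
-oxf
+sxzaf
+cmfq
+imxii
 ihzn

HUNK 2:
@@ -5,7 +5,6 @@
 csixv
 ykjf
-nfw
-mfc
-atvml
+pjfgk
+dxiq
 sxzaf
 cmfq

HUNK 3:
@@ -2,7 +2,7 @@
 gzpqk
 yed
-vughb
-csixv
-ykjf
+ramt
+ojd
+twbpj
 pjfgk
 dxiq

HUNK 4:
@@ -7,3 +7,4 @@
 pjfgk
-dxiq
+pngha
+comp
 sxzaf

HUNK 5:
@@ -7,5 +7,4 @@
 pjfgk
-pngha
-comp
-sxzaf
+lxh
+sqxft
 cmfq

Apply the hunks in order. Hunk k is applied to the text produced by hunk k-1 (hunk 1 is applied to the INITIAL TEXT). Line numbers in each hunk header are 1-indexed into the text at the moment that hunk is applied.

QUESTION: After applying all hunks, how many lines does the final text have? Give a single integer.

Answer: 12

Derivation:
Hunk 1: at line 9 remove [jbez,biq,oxf] add [sxzaf,cmfq,imxii] -> 13 lines: bwqdg gzpqk yed vughb csixv ykjf nfw mfc atvml sxzaf cmfq imxii ihzn
Hunk 2: at line 5 remove [nfw,mfc,atvml] add [pjfgk,dxiq] -> 12 lines: bwqdg gzpqk yed vughb csixv ykjf pjfgk dxiq sxzaf cmfq imxii ihzn
Hunk 3: at line 2 remove [vughb,csixv,ykjf] add [ramt,ojd,twbpj] -> 12 lines: bwqdg gzpqk yed ramt ojd twbpj pjfgk dxiq sxzaf cmfq imxii ihzn
Hunk 4: at line 7 remove [dxiq] add [pngha,comp] -> 13 lines: bwqdg gzpqk yed ramt ojd twbpj pjfgk pngha comp sxzaf cmfq imxii ihzn
Hunk 5: at line 7 remove [pngha,comp,sxzaf] add [lxh,sqxft] -> 12 lines: bwqdg gzpqk yed ramt ojd twbpj pjfgk lxh sqxft cmfq imxii ihzn
Final line count: 12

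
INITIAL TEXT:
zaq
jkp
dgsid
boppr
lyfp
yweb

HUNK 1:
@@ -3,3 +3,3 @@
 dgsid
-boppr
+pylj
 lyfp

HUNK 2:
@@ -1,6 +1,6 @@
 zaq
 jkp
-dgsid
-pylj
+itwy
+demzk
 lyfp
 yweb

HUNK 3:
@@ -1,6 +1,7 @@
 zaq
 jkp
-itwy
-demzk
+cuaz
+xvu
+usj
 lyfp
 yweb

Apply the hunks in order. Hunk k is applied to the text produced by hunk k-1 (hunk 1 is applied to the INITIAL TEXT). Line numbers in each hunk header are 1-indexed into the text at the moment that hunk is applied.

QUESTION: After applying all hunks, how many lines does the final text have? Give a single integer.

Answer: 7

Derivation:
Hunk 1: at line 3 remove [boppr] add [pylj] -> 6 lines: zaq jkp dgsid pylj lyfp yweb
Hunk 2: at line 1 remove [dgsid,pylj] add [itwy,demzk] -> 6 lines: zaq jkp itwy demzk lyfp yweb
Hunk 3: at line 1 remove [itwy,demzk] add [cuaz,xvu,usj] -> 7 lines: zaq jkp cuaz xvu usj lyfp yweb
Final line count: 7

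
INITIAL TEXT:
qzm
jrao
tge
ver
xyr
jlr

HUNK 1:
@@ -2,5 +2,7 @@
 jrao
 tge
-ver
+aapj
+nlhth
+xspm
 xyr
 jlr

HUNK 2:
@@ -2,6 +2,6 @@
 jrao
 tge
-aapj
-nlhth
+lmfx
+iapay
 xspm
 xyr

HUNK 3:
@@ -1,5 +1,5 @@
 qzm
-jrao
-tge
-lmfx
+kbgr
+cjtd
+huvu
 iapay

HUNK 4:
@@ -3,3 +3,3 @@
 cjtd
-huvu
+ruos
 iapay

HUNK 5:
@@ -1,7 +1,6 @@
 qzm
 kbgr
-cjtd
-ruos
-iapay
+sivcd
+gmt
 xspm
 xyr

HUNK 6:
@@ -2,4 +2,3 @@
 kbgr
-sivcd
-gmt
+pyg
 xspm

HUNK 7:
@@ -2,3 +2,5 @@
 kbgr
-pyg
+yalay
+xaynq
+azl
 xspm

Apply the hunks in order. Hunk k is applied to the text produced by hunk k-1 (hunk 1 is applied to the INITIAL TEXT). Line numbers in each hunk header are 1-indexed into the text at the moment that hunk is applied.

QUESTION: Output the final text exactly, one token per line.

Hunk 1: at line 2 remove [ver] add [aapj,nlhth,xspm] -> 8 lines: qzm jrao tge aapj nlhth xspm xyr jlr
Hunk 2: at line 2 remove [aapj,nlhth] add [lmfx,iapay] -> 8 lines: qzm jrao tge lmfx iapay xspm xyr jlr
Hunk 3: at line 1 remove [jrao,tge,lmfx] add [kbgr,cjtd,huvu] -> 8 lines: qzm kbgr cjtd huvu iapay xspm xyr jlr
Hunk 4: at line 3 remove [huvu] add [ruos] -> 8 lines: qzm kbgr cjtd ruos iapay xspm xyr jlr
Hunk 5: at line 1 remove [cjtd,ruos,iapay] add [sivcd,gmt] -> 7 lines: qzm kbgr sivcd gmt xspm xyr jlr
Hunk 6: at line 2 remove [sivcd,gmt] add [pyg] -> 6 lines: qzm kbgr pyg xspm xyr jlr
Hunk 7: at line 2 remove [pyg] add [yalay,xaynq,azl] -> 8 lines: qzm kbgr yalay xaynq azl xspm xyr jlr

Answer: qzm
kbgr
yalay
xaynq
azl
xspm
xyr
jlr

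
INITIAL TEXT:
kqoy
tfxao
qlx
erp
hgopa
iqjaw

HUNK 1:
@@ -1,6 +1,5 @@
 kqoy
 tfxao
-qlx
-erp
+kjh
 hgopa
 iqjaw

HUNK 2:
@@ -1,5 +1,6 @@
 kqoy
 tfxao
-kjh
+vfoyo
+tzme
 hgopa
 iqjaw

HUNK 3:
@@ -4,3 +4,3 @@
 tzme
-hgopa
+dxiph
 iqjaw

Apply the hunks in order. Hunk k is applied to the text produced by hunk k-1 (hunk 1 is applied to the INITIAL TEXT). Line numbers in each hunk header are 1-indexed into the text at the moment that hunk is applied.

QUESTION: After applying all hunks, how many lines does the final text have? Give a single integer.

Hunk 1: at line 1 remove [qlx,erp] add [kjh] -> 5 lines: kqoy tfxao kjh hgopa iqjaw
Hunk 2: at line 1 remove [kjh] add [vfoyo,tzme] -> 6 lines: kqoy tfxao vfoyo tzme hgopa iqjaw
Hunk 3: at line 4 remove [hgopa] add [dxiph] -> 6 lines: kqoy tfxao vfoyo tzme dxiph iqjaw
Final line count: 6

Answer: 6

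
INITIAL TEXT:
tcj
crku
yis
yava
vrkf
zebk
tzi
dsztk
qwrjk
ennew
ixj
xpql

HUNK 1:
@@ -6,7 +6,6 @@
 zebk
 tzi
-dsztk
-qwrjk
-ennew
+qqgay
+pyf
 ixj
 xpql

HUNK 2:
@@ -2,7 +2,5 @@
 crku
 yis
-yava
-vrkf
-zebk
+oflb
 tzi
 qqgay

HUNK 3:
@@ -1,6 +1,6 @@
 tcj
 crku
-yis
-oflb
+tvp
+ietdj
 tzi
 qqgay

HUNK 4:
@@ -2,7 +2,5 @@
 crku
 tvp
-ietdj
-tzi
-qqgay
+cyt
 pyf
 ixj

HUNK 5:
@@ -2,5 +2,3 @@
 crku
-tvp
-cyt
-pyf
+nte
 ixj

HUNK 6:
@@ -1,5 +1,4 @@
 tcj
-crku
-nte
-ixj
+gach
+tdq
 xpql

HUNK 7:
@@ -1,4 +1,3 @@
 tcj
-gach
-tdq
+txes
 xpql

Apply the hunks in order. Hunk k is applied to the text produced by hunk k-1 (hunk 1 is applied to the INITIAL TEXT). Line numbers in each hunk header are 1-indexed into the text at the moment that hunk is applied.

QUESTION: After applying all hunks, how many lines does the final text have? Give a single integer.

Answer: 3

Derivation:
Hunk 1: at line 6 remove [dsztk,qwrjk,ennew] add [qqgay,pyf] -> 11 lines: tcj crku yis yava vrkf zebk tzi qqgay pyf ixj xpql
Hunk 2: at line 2 remove [yava,vrkf,zebk] add [oflb] -> 9 lines: tcj crku yis oflb tzi qqgay pyf ixj xpql
Hunk 3: at line 1 remove [yis,oflb] add [tvp,ietdj] -> 9 lines: tcj crku tvp ietdj tzi qqgay pyf ixj xpql
Hunk 4: at line 2 remove [ietdj,tzi,qqgay] add [cyt] -> 7 lines: tcj crku tvp cyt pyf ixj xpql
Hunk 5: at line 2 remove [tvp,cyt,pyf] add [nte] -> 5 lines: tcj crku nte ixj xpql
Hunk 6: at line 1 remove [crku,nte,ixj] add [gach,tdq] -> 4 lines: tcj gach tdq xpql
Hunk 7: at line 1 remove [gach,tdq] add [txes] -> 3 lines: tcj txes xpql
Final line count: 3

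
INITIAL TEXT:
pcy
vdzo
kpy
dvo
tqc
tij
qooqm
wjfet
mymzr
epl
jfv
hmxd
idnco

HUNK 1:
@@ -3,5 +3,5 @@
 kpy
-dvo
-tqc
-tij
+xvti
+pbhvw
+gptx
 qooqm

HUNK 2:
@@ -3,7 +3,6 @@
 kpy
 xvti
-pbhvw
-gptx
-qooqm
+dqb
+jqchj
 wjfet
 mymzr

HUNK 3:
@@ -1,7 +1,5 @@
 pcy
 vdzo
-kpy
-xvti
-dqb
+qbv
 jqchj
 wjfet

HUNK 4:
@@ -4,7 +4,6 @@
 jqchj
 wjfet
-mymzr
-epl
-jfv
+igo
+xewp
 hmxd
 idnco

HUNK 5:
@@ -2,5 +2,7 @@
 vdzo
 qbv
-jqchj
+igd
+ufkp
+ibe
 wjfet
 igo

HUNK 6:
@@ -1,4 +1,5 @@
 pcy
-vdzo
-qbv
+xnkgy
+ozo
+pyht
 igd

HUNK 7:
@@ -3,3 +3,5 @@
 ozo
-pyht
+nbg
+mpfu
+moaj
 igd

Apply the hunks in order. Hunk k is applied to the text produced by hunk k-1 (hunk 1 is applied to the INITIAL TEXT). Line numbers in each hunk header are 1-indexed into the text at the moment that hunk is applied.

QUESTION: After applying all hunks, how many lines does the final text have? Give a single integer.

Answer: 14

Derivation:
Hunk 1: at line 3 remove [dvo,tqc,tij] add [xvti,pbhvw,gptx] -> 13 lines: pcy vdzo kpy xvti pbhvw gptx qooqm wjfet mymzr epl jfv hmxd idnco
Hunk 2: at line 3 remove [pbhvw,gptx,qooqm] add [dqb,jqchj] -> 12 lines: pcy vdzo kpy xvti dqb jqchj wjfet mymzr epl jfv hmxd idnco
Hunk 3: at line 1 remove [kpy,xvti,dqb] add [qbv] -> 10 lines: pcy vdzo qbv jqchj wjfet mymzr epl jfv hmxd idnco
Hunk 4: at line 4 remove [mymzr,epl,jfv] add [igo,xewp] -> 9 lines: pcy vdzo qbv jqchj wjfet igo xewp hmxd idnco
Hunk 5: at line 2 remove [jqchj] add [igd,ufkp,ibe] -> 11 lines: pcy vdzo qbv igd ufkp ibe wjfet igo xewp hmxd idnco
Hunk 6: at line 1 remove [vdzo,qbv] add [xnkgy,ozo,pyht] -> 12 lines: pcy xnkgy ozo pyht igd ufkp ibe wjfet igo xewp hmxd idnco
Hunk 7: at line 3 remove [pyht] add [nbg,mpfu,moaj] -> 14 lines: pcy xnkgy ozo nbg mpfu moaj igd ufkp ibe wjfet igo xewp hmxd idnco
Final line count: 14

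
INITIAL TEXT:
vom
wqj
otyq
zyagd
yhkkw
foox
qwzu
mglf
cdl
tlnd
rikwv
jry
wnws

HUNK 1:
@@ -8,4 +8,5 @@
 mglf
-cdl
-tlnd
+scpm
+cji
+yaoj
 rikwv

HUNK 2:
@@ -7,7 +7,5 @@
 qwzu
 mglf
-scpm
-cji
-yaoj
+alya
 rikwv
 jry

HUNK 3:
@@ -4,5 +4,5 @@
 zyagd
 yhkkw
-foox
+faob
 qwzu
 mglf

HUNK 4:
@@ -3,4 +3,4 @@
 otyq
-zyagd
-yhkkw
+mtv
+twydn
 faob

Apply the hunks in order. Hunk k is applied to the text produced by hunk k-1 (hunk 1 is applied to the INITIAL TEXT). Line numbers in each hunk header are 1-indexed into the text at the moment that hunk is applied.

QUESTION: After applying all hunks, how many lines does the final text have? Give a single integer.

Hunk 1: at line 8 remove [cdl,tlnd] add [scpm,cji,yaoj] -> 14 lines: vom wqj otyq zyagd yhkkw foox qwzu mglf scpm cji yaoj rikwv jry wnws
Hunk 2: at line 7 remove [scpm,cji,yaoj] add [alya] -> 12 lines: vom wqj otyq zyagd yhkkw foox qwzu mglf alya rikwv jry wnws
Hunk 3: at line 4 remove [foox] add [faob] -> 12 lines: vom wqj otyq zyagd yhkkw faob qwzu mglf alya rikwv jry wnws
Hunk 4: at line 3 remove [zyagd,yhkkw] add [mtv,twydn] -> 12 lines: vom wqj otyq mtv twydn faob qwzu mglf alya rikwv jry wnws
Final line count: 12

Answer: 12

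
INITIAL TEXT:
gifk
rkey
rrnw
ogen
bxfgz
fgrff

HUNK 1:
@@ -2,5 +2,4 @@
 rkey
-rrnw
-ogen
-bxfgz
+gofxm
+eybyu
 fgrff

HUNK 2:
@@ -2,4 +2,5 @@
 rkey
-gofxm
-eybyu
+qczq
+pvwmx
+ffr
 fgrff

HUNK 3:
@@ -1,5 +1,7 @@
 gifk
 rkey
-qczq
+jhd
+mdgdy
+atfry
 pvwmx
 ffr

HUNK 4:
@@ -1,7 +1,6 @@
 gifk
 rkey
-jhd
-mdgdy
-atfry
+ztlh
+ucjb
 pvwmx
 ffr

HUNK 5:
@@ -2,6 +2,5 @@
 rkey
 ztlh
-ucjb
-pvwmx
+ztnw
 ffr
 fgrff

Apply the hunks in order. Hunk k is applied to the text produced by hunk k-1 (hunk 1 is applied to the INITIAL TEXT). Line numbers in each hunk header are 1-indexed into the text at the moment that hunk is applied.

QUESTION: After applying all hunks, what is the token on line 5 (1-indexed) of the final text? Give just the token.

Hunk 1: at line 2 remove [rrnw,ogen,bxfgz] add [gofxm,eybyu] -> 5 lines: gifk rkey gofxm eybyu fgrff
Hunk 2: at line 2 remove [gofxm,eybyu] add [qczq,pvwmx,ffr] -> 6 lines: gifk rkey qczq pvwmx ffr fgrff
Hunk 3: at line 1 remove [qczq] add [jhd,mdgdy,atfry] -> 8 lines: gifk rkey jhd mdgdy atfry pvwmx ffr fgrff
Hunk 4: at line 1 remove [jhd,mdgdy,atfry] add [ztlh,ucjb] -> 7 lines: gifk rkey ztlh ucjb pvwmx ffr fgrff
Hunk 5: at line 2 remove [ucjb,pvwmx] add [ztnw] -> 6 lines: gifk rkey ztlh ztnw ffr fgrff
Final line 5: ffr

Answer: ffr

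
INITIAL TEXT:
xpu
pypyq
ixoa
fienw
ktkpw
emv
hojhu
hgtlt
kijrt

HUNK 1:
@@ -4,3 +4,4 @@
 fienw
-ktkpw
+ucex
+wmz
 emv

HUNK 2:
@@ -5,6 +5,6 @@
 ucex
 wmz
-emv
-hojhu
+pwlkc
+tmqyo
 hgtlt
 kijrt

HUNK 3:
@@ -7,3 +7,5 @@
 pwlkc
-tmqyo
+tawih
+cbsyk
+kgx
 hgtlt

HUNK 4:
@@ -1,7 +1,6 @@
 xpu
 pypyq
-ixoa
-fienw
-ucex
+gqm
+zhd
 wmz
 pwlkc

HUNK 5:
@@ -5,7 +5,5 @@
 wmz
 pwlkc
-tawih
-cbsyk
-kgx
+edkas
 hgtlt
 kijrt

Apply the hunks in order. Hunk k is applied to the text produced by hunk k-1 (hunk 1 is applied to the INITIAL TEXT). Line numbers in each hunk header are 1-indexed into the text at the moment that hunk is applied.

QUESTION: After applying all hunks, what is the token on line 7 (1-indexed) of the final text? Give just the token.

Hunk 1: at line 4 remove [ktkpw] add [ucex,wmz] -> 10 lines: xpu pypyq ixoa fienw ucex wmz emv hojhu hgtlt kijrt
Hunk 2: at line 5 remove [emv,hojhu] add [pwlkc,tmqyo] -> 10 lines: xpu pypyq ixoa fienw ucex wmz pwlkc tmqyo hgtlt kijrt
Hunk 3: at line 7 remove [tmqyo] add [tawih,cbsyk,kgx] -> 12 lines: xpu pypyq ixoa fienw ucex wmz pwlkc tawih cbsyk kgx hgtlt kijrt
Hunk 4: at line 1 remove [ixoa,fienw,ucex] add [gqm,zhd] -> 11 lines: xpu pypyq gqm zhd wmz pwlkc tawih cbsyk kgx hgtlt kijrt
Hunk 5: at line 5 remove [tawih,cbsyk,kgx] add [edkas] -> 9 lines: xpu pypyq gqm zhd wmz pwlkc edkas hgtlt kijrt
Final line 7: edkas

Answer: edkas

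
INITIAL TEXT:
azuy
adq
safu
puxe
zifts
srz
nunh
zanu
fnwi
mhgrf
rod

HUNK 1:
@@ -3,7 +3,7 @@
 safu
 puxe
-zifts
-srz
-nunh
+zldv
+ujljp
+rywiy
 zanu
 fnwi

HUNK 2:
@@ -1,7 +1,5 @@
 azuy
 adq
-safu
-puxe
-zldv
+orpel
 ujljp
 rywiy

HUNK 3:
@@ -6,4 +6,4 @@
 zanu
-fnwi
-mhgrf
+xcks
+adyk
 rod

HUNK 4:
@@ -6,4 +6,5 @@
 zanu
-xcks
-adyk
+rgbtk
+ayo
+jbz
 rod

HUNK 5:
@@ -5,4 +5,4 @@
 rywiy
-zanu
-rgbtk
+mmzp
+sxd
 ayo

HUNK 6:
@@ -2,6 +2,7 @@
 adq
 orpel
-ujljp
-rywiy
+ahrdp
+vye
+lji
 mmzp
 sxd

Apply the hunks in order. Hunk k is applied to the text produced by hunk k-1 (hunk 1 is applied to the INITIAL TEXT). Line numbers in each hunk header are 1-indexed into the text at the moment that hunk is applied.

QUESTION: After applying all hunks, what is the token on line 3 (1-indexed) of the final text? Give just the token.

Hunk 1: at line 3 remove [zifts,srz,nunh] add [zldv,ujljp,rywiy] -> 11 lines: azuy adq safu puxe zldv ujljp rywiy zanu fnwi mhgrf rod
Hunk 2: at line 1 remove [safu,puxe,zldv] add [orpel] -> 9 lines: azuy adq orpel ujljp rywiy zanu fnwi mhgrf rod
Hunk 3: at line 6 remove [fnwi,mhgrf] add [xcks,adyk] -> 9 lines: azuy adq orpel ujljp rywiy zanu xcks adyk rod
Hunk 4: at line 6 remove [xcks,adyk] add [rgbtk,ayo,jbz] -> 10 lines: azuy adq orpel ujljp rywiy zanu rgbtk ayo jbz rod
Hunk 5: at line 5 remove [zanu,rgbtk] add [mmzp,sxd] -> 10 lines: azuy adq orpel ujljp rywiy mmzp sxd ayo jbz rod
Hunk 6: at line 2 remove [ujljp,rywiy] add [ahrdp,vye,lji] -> 11 lines: azuy adq orpel ahrdp vye lji mmzp sxd ayo jbz rod
Final line 3: orpel

Answer: orpel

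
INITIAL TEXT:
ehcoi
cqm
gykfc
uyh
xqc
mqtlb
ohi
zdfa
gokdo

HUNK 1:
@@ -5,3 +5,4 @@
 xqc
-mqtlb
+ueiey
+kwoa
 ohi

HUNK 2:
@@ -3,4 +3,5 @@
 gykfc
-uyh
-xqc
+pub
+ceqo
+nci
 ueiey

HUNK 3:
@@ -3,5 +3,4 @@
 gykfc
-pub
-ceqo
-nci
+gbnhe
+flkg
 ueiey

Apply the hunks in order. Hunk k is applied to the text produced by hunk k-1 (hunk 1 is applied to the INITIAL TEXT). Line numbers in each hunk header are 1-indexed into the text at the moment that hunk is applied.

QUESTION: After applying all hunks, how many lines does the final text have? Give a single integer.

Hunk 1: at line 5 remove [mqtlb] add [ueiey,kwoa] -> 10 lines: ehcoi cqm gykfc uyh xqc ueiey kwoa ohi zdfa gokdo
Hunk 2: at line 3 remove [uyh,xqc] add [pub,ceqo,nci] -> 11 lines: ehcoi cqm gykfc pub ceqo nci ueiey kwoa ohi zdfa gokdo
Hunk 3: at line 3 remove [pub,ceqo,nci] add [gbnhe,flkg] -> 10 lines: ehcoi cqm gykfc gbnhe flkg ueiey kwoa ohi zdfa gokdo
Final line count: 10

Answer: 10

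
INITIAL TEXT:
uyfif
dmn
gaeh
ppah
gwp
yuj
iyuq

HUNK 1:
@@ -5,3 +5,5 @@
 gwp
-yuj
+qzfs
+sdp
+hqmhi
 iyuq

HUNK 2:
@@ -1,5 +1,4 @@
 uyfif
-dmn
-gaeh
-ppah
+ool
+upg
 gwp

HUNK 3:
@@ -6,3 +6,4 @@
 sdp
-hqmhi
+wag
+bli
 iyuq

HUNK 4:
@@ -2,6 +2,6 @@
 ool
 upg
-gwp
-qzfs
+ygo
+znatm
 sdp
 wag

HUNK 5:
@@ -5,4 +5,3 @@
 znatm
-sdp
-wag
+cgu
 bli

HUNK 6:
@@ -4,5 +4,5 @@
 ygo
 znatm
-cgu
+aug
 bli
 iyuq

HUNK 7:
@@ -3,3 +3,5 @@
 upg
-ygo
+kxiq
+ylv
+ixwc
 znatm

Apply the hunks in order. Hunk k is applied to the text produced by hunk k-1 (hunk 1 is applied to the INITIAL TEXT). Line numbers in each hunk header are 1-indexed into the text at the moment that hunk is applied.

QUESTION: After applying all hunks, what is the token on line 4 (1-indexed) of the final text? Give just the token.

Hunk 1: at line 5 remove [yuj] add [qzfs,sdp,hqmhi] -> 9 lines: uyfif dmn gaeh ppah gwp qzfs sdp hqmhi iyuq
Hunk 2: at line 1 remove [dmn,gaeh,ppah] add [ool,upg] -> 8 lines: uyfif ool upg gwp qzfs sdp hqmhi iyuq
Hunk 3: at line 6 remove [hqmhi] add [wag,bli] -> 9 lines: uyfif ool upg gwp qzfs sdp wag bli iyuq
Hunk 4: at line 2 remove [gwp,qzfs] add [ygo,znatm] -> 9 lines: uyfif ool upg ygo znatm sdp wag bli iyuq
Hunk 5: at line 5 remove [sdp,wag] add [cgu] -> 8 lines: uyfif ool upg ygo znatm cgu bli iyuq
Hunk 6: at line 4 remove [cgu] add [aug] -> 8 lines: uyfif ool upg ygo znatm aug bli iyuq
Hunk 7: at line 3 remove [ygo] add [kxiq,ylv,ixwc] -> 10 lines: uyfif ool upg kxiq ylv ixwc znatm aug bli iyuq
Final line 4: kxiq

Answer: kxiq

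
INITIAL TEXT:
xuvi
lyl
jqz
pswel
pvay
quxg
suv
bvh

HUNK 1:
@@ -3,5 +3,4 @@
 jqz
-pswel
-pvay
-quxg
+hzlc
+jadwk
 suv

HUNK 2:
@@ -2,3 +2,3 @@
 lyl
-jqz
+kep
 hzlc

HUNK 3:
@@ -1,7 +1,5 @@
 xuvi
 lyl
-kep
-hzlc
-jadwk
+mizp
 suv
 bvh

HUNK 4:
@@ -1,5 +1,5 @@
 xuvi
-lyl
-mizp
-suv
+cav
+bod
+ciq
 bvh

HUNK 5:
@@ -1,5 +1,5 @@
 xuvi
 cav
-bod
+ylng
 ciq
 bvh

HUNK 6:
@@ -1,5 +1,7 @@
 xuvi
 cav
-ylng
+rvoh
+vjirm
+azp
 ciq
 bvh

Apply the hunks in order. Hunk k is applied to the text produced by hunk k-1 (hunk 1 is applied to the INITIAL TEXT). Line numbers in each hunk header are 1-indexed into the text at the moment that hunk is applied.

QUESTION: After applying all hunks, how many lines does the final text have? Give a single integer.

Answer: 7

Derivation:
Hunk 1: at line 3 remove [pswel,pvay,quxg] add [hzlc,jadwk] -> 7 lines: xuvi lyl jqz hzlc jadwk suv bvh
Hunk 2: at line 2 remove [jqz] add [kep] -> 7 lines: xuvi lyl kep hzlc jadwk suv bvh
Hunk 3: at line 1 remove [kep,hzlc,jadwk] add [mizp] -> 5 lines: xuvi lyl mizp suv bvh
Hunk 4: at line 1 remove [lyl,mizp,suv] add [cav,bod,ciq] -> 5 lines: xuvi cav bod ciq bvh
Hunk 5: at line 1 remove [bod] add [ylng] -> 5 lines: xuvi cav ylng ciq bvh
Hunk 6: at line 1 remove [ylng] add [rvoh,vjirm,azp] -> 7 lines: xuvi cav rvoh vjirm azp ciq bvh
Final line count: 7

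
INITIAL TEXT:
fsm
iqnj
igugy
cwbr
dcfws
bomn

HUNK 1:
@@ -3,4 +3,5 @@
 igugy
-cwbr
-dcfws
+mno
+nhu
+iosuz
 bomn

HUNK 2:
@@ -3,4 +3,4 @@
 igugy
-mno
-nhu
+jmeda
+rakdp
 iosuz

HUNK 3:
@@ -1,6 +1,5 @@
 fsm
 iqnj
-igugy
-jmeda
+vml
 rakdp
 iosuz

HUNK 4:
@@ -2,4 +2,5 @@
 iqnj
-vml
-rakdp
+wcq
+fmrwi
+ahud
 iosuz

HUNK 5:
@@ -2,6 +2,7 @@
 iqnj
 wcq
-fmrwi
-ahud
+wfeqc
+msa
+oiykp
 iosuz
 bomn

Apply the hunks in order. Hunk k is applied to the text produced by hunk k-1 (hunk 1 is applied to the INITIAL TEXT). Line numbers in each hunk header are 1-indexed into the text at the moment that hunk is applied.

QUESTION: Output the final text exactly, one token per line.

Hunk 1: at line 3 remove [cwbr,dcfws] add [mno,nhu,iosuz] -> 7 lines: fsm iqnj igugy mno nhu iosuz bomn
Hunk 2: at line 3 remove [mno,nhu] add [jmeda,rakdp] -> 7 lines: fsm iqnj igugy jmeda rakdp iosuz bomn
Hunk 3: at line 1 remove [igugy,jmeda] add [vml] -> 6 lines: fsm iqnj vml rakdp iosuz bomn
Hunk 4: at line 2 remove [vml,rakdp] add [wcq,fmrwi,ahud] -> 7 lines: fsm iqnj wcq fmrwi ahud iosuz bomn
Hunk 5: at line 2 remove [fmrwi,ahud] add [wfeqc,msa,oiykp] -> 8 lines: fsm iqnj wcq wfeqc msa oiykp iosuz bomn

Answer: fsm
iqnj
wcq
wfeqc
msa
oiykp
iosuz
bomn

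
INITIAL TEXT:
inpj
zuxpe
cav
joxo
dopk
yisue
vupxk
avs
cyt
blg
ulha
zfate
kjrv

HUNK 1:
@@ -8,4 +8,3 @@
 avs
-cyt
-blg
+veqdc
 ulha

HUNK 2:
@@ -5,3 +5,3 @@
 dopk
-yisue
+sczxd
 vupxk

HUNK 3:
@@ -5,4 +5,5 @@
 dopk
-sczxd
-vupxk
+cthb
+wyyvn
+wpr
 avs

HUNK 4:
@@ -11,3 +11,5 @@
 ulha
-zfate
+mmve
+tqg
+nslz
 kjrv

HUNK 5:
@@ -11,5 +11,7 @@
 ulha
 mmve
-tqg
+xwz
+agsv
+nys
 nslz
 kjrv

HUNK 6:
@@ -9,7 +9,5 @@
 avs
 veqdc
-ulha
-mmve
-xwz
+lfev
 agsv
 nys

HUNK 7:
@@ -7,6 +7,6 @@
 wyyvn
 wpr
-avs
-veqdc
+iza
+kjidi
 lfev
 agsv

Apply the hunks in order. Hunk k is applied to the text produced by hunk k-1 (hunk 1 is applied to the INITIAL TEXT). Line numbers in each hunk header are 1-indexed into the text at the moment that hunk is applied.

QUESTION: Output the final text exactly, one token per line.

Hunk 1: at line 8 remove [cyt,blg] add [veqdc] -> 12 lines: inpj zuxpe cav joxo dopk yisue vupxk avs veqdc ulha zfate kjrv
Hunk 2: at line 5 remove [yisue] add [sczxd] -> 12 lines: inpj zuxpe cav joxo dopk sczxd vupxk avs veqdc ulha zfate kjrv
Hunk 3: at line 5 remove [sczxd,vupxk] add [cthb,wyyvn,wpr] -> 13 lines: inpj zuxpe cav joxo dopk cthb wyyvn wpr avs veqdc ulha zfate kjrv
Hunk 4: at line 11 remove [zfate] add [mmve,tqg,nslz] -> 15 lines: inpj zuxpe cav joxo dopk cthb wyyvn wpr avs veqdc ulha mmve tqg nslz kjrv
Hunk 5: at line 11 remove [tqg] add [xwz,agsv,nys] -> 17 lines: inpj zuxpe cav joxo dopk cthb wyyvn wpr avs veqdc ulha mmve xwz agsv nys nslz kjrv
Hunk 6: at line 9 remove [ulha,mmve,xwz] add [lfev] -> 15 lines: inpj zuxpe cav joxo dopk cthb wyyvn wpr avs veqdc lfev agsv nys nslz kjrv
Hunk 7: at line 7 remove [avs,veqdc] add [iza,kjidi] -> 15 lines: inpj zuxpe cav joxo dopk cthb wyyvn wpr iza kjidi lfev agsv nys nslz kjrv

Answer: inpj
zuxpe
cav
joxo
dopk
cthb
wyyvn
wpr
iza
kjidi
lfev
agsv
nys
nslz
kjrv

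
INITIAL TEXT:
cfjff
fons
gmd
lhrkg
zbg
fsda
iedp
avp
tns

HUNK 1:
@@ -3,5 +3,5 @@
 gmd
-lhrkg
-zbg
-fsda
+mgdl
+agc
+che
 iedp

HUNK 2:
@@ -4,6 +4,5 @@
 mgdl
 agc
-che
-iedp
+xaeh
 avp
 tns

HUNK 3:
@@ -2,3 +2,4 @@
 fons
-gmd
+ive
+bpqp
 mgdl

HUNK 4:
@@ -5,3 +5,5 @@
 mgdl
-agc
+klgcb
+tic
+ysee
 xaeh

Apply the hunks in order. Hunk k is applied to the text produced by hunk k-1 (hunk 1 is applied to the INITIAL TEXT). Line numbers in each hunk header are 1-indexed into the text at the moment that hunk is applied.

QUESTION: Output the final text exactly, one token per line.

Answer: cfjff
fons
ive
bpqp
mgdl
klgcb
tic
ysee
xaeh
avp
tns

Derivation:
Hunk 1: at line 3 remove [lhrkg,zbg,fsda] add [mgdl,agc,che] -> 9 lines: cfjff fons gmd mgdl agc che iedp avp tns
Hunk 2: at line 4 remove [che,iedp] add [xaeh] -> 8 lines: cfjff fons gmd mgdl agc xaeh avp tns
Hunk 3: at line 2 remove [gmd] add [ive,bpqp] -> 9 lines: cfjff fons ive bpqp mgdl agc xaeh avp tns
Hunk 4: at line 5 remove [agc] add [klgcb,tic,ysee] -> 11 lines: cfjff fons ive bpqp mgdl klgcb tic ysee xaeh avp tns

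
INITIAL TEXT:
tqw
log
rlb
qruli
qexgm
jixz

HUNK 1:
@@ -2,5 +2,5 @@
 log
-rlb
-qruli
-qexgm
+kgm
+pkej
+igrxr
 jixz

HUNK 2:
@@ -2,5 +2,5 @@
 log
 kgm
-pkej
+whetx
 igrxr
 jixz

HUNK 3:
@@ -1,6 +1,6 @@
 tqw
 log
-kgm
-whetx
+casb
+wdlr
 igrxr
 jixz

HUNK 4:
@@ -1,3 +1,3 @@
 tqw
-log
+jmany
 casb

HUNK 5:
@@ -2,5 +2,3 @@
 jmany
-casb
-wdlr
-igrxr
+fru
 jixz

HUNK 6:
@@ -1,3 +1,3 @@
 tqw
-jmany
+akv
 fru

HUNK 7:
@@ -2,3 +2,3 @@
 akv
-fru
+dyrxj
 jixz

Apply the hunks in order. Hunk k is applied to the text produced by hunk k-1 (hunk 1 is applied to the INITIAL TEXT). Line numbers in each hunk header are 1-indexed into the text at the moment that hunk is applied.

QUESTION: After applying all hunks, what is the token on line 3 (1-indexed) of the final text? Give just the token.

Hunk 1: at line 2 remove [rlb,qruli,qexgm] add [kgm,pkej,igrxr] -> 6 lines: tqw log kgm pkej igrxr jixz
Hunk 2: at line 2 remove [pkej] add [whetx] -> 6 lines: tqw log kgm whetx igrxr jixz
Hunk 3: at line 1 remove [kgm,whetx] add [casb,wdlr] -> 6 lines: tqw log casb wdlr igrxr jixz
Hunk 4: at line 1 remove [log] add [jmany] -> 6 lines: tqw jmany casb wdlr igrxr jixz
Hunk 5: at line 2 remove [casb,wdlr,igrxr] add [fru] -> 4 lines: tqw jmany fru jixz
Hunk 6: at line 1 remove [jmany] add [akv] -> 4 lines: tqw akv fru jixz
Hunk 7: at line 2 remove [fru] add [dyrxj] -> 4 lines: tqw akv dyrxj jixz
Final line 3: dyrxj

Answer: dyrxj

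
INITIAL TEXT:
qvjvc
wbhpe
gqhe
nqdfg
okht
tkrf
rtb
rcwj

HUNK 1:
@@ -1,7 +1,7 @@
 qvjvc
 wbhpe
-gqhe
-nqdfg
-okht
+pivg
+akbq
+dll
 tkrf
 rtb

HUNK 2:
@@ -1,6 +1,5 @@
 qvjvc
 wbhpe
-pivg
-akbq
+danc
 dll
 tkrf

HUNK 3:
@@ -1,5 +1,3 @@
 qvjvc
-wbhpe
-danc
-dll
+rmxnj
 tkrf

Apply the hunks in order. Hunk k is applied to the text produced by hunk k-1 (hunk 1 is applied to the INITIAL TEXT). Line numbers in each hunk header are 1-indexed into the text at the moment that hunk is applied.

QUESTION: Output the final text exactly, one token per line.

Answer: qvjvc
rmxnj
tkrf
rtb
rcwj

Derivation:
Hunk 1: at line 1 remove [gqhe,nqdfg,okht] add [pivg,akbq,dll] -> 8 lines: qvjvc wbhpe pivg akbq dll tkrf rtb rcwj
Hunk 2: at line 1 remove [pivg,akbq] add [danc] -> 7 lines: qvjvc wbhpe danc dll tkrf rtb rcwj
Hunk 3: at line 1 remove [wbhpe,danc,dll] add [rmxnj] -> 5 lines: qvjvc rmxnj tkrf rtb rcwj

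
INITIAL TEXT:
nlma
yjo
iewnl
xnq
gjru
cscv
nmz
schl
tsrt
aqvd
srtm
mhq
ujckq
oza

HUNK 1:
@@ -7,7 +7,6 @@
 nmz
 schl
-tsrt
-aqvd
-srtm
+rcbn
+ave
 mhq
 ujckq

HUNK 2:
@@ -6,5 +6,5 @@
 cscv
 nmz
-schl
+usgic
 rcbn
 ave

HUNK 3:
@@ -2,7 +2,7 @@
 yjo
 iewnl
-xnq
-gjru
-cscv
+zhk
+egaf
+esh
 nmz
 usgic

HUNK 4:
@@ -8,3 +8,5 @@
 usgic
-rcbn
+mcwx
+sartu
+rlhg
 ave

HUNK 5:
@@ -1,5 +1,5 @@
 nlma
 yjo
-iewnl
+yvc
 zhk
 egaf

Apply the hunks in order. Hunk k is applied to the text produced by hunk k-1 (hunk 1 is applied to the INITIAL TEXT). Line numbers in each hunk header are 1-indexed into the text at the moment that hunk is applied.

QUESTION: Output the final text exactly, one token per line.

Hunk 1: at line 7 remove [tsrt,aqvd,srtm] add [rcbn,ave] -> 13 lines: nlma yjo iewnl xnq gjru cscv nmz schl rcbn ave mhq ujckq oza
Hunk 2: at line 6 remove [schl] add [usgic] -> 13 lines: nlma yjo iewnl xnq gjru cscv nmz usgic rcbn ave mhq ujckq oza
Hunk 3: at line 2 remove [xnq,gjru,cscv] add [zhk,egaf,esh] -> 13 lines: nlma yjo iewnl zhk egaf esh nmz usgic rcbn ave mhq ujckq oza
Hunk 4: at line 8 remove [rcbn] add [mcwx,sartu,rlhg] -> 15 lines: nlma yjo iewnl zhk egaf esh nmz usgic mcwx sartu rlhg ave mhq ujckq oza
Hunk 5: at line 1 remove [iewnl] add [yvc] -> 15 lines: nlma yjo yvc zhk egaf esh nmz usgic mcwx sartu rlhg ave mhq ujckq oza

Answer: nlma
yjo
yvc
zhk
egaf
esh
nmz
usgic
mcwx
sartu
rlhg
ave
mhq
ujckq
oza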